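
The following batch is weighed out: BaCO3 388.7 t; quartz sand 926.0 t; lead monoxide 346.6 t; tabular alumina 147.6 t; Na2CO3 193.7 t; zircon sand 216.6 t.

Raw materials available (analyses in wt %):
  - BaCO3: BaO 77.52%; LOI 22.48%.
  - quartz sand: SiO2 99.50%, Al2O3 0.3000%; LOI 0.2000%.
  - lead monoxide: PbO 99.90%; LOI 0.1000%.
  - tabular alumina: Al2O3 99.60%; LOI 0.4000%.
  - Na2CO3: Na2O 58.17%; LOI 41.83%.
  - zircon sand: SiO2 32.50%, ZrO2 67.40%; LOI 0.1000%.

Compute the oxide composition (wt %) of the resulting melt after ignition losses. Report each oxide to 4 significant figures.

Glass mass = 2048 t (batch 2219 − LOI 171.4).
Composition: SiO2 48.43%, PbO 16.91%, Na2O 5.502%, Al2O3 7.315%, ZrO2 7.129%, BaO 14.71%

All internal work carries full precision from first step to last. Intermediates appear (rounded to four significant digits) when written out. Each reported result carries a single rounding. All derived quantities are re-derived from the weighed amounts per 2048 t of glass at exact precision (totals, LOI, net glass mass, yield, the six compositions) as given in either problem or answer.
Oxide-by-oxide delivered mass:
  SiO2: 926.0·0.9950 + 216.6·0.3250 = 991.8 t
  PbO: 346.6·0.9990 = 346.3 t
  Na2O: 193.7·0.5817 = 112.7 t
  Al2O3: 926.0·0.003000 + 147.6·0.9960 = 149.8 t
  ZrO2: 216.6·0.6740 = 146.0 t
  BaO: 388.7·0.7752 = 301.3 t
LOI: 388.7·0.2248 + 926.0·0.002000 + 346.6·0.001000 + 147.6·0.004000 + 193.7·0.4183 + 216.6·0.001000 = 171.4 t
batch − LOI leaves glass = 2219 − 171.4 = 2048 t (= Σ oxide masses)
wt % = oxide mass / glass mass × 100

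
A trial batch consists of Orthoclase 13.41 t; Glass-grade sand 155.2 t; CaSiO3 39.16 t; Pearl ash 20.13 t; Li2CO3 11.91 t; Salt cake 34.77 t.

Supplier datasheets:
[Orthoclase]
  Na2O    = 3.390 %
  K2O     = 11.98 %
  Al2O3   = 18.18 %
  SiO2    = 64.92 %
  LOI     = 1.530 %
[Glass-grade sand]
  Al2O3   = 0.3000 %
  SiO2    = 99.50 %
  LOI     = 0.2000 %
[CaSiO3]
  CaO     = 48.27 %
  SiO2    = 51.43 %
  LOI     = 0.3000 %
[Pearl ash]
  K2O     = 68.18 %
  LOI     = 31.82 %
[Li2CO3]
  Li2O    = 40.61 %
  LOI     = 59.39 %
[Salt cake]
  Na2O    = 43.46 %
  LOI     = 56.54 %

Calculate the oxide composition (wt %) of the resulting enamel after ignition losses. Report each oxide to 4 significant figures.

Glass mass = 240.8 t (batch 274.6 − LOI 33.77).
Composition: Na2O 6.464%, CaO 7.850%, K2O 6.367%, Al2O3 1.206%, SiO2 76.11%, Li2O 2.008%

Mid-chain values are shown rounded off to 4 significant digits on the page. Full precision is held from first step to last — every reported value is rounded a single time — derived quantities (six oxide percentages, the totals, yield, ignition loss, net glass mass) are re-derived in full precision using the weight values per 240.8 t of glass exactly as shown in the problem or answer text.
What the batch supplies per oxide:
  Na2O: 13.41·0.03390 + 34.77·0.4346 = 15.57 t
  CaO: 39.16·0.4827 = 18.90 t
  K2O: 13.41·0.1198 + 20.13·0.6818 = 15.33 t
  Al2O3: 13.41·0.1818 + 155.2·0.003000 = 2.904 t
  SiO2: 13.41·0.6492 + 155.2·0.9950 + 39.16·0.5143 = 183.3 t
  Li2O: 11.91·0.4061 = 4.837 t
LOI: 13.41·0.01530 + 155.2·0.002000 + 39.16·0.003000 + 20.13·0.3182 + 11.91·0.5939 + 34.77·0.5654 = 33.77 t
The glass mass, total less LOI, = 274.6 − 33.77 = 240.8 t (the oxide masses sum to this)
wt % = oxide mass / glass mass × 100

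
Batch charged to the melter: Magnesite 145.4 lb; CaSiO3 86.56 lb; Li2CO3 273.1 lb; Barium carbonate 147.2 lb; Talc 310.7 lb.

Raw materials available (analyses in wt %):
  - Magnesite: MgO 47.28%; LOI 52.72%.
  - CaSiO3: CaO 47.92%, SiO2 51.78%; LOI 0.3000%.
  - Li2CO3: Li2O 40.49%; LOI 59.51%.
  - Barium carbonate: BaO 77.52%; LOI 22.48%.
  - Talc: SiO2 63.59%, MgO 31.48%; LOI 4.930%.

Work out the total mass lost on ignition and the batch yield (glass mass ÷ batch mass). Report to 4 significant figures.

LOI loss = 287.8 lb; glass = 675.1 lb; yield = 70.11%

Working values are printed, with 4-significant-digit rounding, within the worked lines. Every computation keeps full precision in all steps — a single rounding produces every reported value — all derived quantities are recomputed using the weight values on 675.1 lb of glass at full precision (five oxide percentages, totals, yield, net glass mass, LOI) as given in the problem or answer text.
Each material's LOI contribution:
  Magnesite: 145.4 × 0.5272 = 76.65 lb
  CaSiO3: 86.56 × 0.003000 = 0.2597 lb
  Li2CO3: 273.1 × 0.5951 = 162.5 lb
  Barium carbonate: 147.2 × 0.2248 = 33.09 lb
  Talc: 310.7 × 0.04930 = 15.32 lb
Total LOI = 287.8 lb
Glass = batch − LOI = 963.0 − 287.8 = 675.1 lb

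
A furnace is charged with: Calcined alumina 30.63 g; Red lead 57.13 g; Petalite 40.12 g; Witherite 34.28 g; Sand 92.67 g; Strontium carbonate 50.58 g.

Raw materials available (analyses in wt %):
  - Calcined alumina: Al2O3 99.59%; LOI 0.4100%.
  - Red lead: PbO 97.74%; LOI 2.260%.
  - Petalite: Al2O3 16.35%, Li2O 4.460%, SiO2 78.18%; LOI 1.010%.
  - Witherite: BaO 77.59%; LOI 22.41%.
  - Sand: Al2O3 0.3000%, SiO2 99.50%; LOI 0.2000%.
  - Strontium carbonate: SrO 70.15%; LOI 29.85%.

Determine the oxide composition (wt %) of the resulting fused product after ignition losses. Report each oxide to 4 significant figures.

The intermediate values are displayed (rounded to four significant figures) across the worked steps; every computation carries full precision from start to finish; exactly one rounding goes into every reported value — all derived quantities, including yield, six oxide percentages, the totals, LOI, net glass mass, are re-derived using the weight values at 280.6 g of glass at exact precision as quoted within the problem or answer text.
Oxide-by-oxide delivered mass:
  Al2O3: 30.63·0.9959 + 40.12·0.1635 + 92.67·0.003000 = 37.34 g
  SrO: 50.58·0.7015 = 35.48 g
  Li2O: 40.12·0.04460 = 1.789 g
  SiO2: 40.12·0.7818 + 92.67·0.9950 = 123.6 g
  PbO: 57.13·0.9774 = 55.84 g
  BaO: 34.28·0.7759 = 26.60 g
LOI: 30.63·0.004100 + 57.13·0.02260 + 40.12·0.01010 + 34.28·0.2241 + 92.67·0.002000 + 50.58·0.2985 = 24.79 g
Resulting glass, batch − LOI: 305.4 − 24.79 = 280.6 g (= Σ oxide masses)
each oxide over glass, ×100, is wt %

Glass mass = 280.6 g (batch 305.4 − LOI 24.79).
Composition: Al2O3 13.31%, SrO 12.64%, Li2O 0.6376%, SiO2 44.04%, PbO 19.90%, BaO 9.478%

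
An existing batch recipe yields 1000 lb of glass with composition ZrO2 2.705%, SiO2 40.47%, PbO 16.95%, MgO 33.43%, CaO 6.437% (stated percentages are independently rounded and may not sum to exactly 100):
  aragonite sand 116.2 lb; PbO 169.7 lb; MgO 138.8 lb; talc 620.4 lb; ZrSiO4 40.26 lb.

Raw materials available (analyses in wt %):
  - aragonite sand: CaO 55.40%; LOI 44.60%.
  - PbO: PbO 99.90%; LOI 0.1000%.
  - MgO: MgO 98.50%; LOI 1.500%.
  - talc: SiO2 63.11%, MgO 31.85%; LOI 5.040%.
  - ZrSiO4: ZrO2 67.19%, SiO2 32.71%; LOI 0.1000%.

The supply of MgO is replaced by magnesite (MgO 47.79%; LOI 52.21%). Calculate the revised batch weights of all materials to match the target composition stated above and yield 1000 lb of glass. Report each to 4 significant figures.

Revised batch per 1000 lb glass:
  aragonite sand: 116.2 lb
  PbO: 169.7 lb
  magnesite: 286.1 lb
  talc: 620.4 lb
  ZrSiO4: 40.26 lb
Total batch = 1233 lb; LOI loss = 232.7 lb

Working values are printed, rounded to 4 significant digits, in the printout — the working math maintains full float precision end to end — each reported result takes just one rounding — derived quantities (glass mass, LOI, yield, the five compositions, totals) are carried using the weight values on 1000 lb of glass at exact precision, as they appear in the problem or answer text.
The oxide mass targets at 1000 lb glass:
  ZrO2: 2.705% × 1000 = 27.05 lb
  SiO2: 40.47% × 1000 = 404.7 lb
  PbO: 16.95% × 1000 = 169.5 lb
  MgO: 33.43% × 1000 = 334.3 lb
  CaO: 6.437% × 1000 = 64.37 lb
A balance pass over the oxides, with the batch weights as given, under the basis named above (each sum matches its target mass modulo rounding of the values):
  ZrO2: 40.26·0.6719 = 27.05 lb (target 27.05 lb)
  SiO2: 620.4·0.6311 + 40.26·0.3271 = 404.7 lb (target 404.7 lb)
  PbO: 169.7·0.9990 = 169.5 lb (target 169.5 lb)
  MgO: 286.1·0.4779 + 620.4·0.3185 = 334.3 lb (target 334.3 lb)
  CaO: 116.2·0.5540 = 64.37 lb (target 64.37 lb)
Glass-mass sanity pass: the batch minus its LOI: 1000 lb (the Σ of target masses is 999.9 lb; versus the stated basis of 1000 lb — differing by rounding only).
Total batch = Σ batch = 1233 lb; ignition loss, Σ(batch × LOI) = 232.7 lb; yield = glass ÷ total batch = 81.12%.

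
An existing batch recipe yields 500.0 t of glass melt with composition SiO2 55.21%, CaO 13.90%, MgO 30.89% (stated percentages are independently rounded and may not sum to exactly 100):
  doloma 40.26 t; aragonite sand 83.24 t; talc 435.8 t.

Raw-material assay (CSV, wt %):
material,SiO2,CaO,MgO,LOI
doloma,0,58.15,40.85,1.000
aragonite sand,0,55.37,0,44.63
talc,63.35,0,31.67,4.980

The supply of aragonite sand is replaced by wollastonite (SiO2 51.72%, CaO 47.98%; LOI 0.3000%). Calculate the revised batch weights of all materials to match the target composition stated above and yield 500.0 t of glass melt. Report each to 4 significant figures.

Each numeric step runs at full precision at every stage. Mid-chain values are printed (rounded to four significant figures) when written out; every reported value takes exactly one rounding; derived quantities, including totals, LOI, the yield, net glass mass, three oxide percentages, are re-derived from the weighed amounts on 500.0 t of glass in exact precision, as they appear in problem or answer.
Oxide-by-oxide targets in 500.0 t glass melt:
  SiO2: 55.21% × 500.0 = 276.0 t
  CaO: 13.90% × 500.0 = 69.50 t
  MgO: 30.89% × 500.0 = 154.4 t
Balance tally, oxide-wise, per the reported batch figures, relative to the basis at hand (summed amounts equal target values inside rounding margins):
  SiO2: 54.36·0.5172 + 391.4·0.6335 = 276.1 t (target 276.0 t)
  CaO: 74.67·0.5815 + 54.36·0.4798 = 69.50 t (target 69.50 t)
  MgO: 74.67·0.4085 + 391.4·0.3167 = 154.5 t (target 154.4 t)
Glass-mass bookkeeping: batch total minus LOI = 500.0 t (the targets, summed, come to 500.0 t; with the basis standing at 500.0 t — gaps are rounding artifacts).
Total batch = Σ batch = 520.4 t; Σ batch·LOI gives LOI loss = 20.40 t; yield = glass ÷ total batch = 96.08%.

Revised batch per 500.0 t glass melt:
  doloma: 74.67 t
  wollastonite: 54.36 t
  talc: 391.4 t
Total batch = 520.4 t; LOI loss = 20.40 t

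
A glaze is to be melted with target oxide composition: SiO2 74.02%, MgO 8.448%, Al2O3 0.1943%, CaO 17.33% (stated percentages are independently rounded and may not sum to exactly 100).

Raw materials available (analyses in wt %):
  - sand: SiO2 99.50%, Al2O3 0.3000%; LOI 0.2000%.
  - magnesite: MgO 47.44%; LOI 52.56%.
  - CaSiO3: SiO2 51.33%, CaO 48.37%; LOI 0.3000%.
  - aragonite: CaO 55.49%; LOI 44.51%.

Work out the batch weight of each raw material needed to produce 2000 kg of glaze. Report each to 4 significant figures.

Working values appear rounded off to 4 significant figures when written out; all internal work runs at exact precision in all steps — a single rounding finalizes each reported figure — derived quantities (net glass mass, the yield, LOI, four oxide percentages, the totals) are carried starting from the weights on 2000 kg of glass in exact precision, exactly as printed in the question or the answer.
Target oxide masses per 2000 kg glaze:
  SiO2: 74.02% × 2000 = 1480 kg
  MgO: 8.448% × 2000 = 169.0 kg
  Al2O3: 0.1943% × 2000 = 3.886 kg
  CaO: 17.33% × 2000 = 346.6 kg
Sums-versus-targets review given the weights on record, against the basis in use (oxide sums agree with the targets within answer rounding):
  SiO2: 1295·0.9950 + 373.2·0.5133 = 1480 kg (target 1480 kg)
  MgO: 356.2·0.4744 = 169.0 kg (target 169.0 kg)
  Al2O3: 1295·0.003000 = 3.885 kg (target 3.886 kg)
  CaO: 373.2·0.4837 + 299.3·0.5549 = 346.6 kg (target 346.6 kg)
Glass-mass sanity pass: total charge less LOI = 2000 kg (per-oxide target masses sum to 2000 kg; stated basis 2000 kg — deltas are rounding alone).
Adding the batch up: Σ batch = 2324 kg; loss to ignition Σ batch·LOI = 324.1 kg; yield = glass ÷ total batch = 86.05%.

Batch per 2000 kg glaze:
  sand: 1295 kg
  magnesite: 356.2 kg
  CaSiO3: 373.2 kg
  aragonite: 299.3 kg
Total batch = 2324 kg; LOI loss = 324.1 kg; yield = 86.05%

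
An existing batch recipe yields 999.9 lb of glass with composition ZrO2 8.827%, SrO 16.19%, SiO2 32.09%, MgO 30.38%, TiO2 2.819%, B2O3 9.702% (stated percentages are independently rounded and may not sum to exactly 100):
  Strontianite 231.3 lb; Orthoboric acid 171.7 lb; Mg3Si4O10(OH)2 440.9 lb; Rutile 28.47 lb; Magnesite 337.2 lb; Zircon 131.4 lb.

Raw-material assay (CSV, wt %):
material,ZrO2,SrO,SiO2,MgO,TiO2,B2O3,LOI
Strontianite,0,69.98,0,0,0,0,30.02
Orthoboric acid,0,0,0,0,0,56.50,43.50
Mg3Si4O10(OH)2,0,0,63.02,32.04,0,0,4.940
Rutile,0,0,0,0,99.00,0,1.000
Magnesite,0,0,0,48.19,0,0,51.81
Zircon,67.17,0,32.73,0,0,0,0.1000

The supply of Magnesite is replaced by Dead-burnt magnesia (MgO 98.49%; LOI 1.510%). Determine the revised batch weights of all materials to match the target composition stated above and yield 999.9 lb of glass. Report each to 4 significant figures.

Revised batch per 999.9 lb glass:
  Strontianite: 231.3 lb
  Orthoboric acid: 171.7 lb
  Mg3Si4O10(OH)2: 440.9 lb
  Rutile: 28.47 lb
  Dead-burnt magnesia: 165.0 lb
  Zircon: 131.4 lb
Total batch = 1169 lb; LOI loss = 168.8 lb

Every computation keeps exact precision through every step; the intermediate values appear, with 4-significant-digit rounding, at each printed step; each reported value undergoes a single rounding — all derived quantities (totals, the yield, net glass mass, six oxide percentages, LOI) are rebuilt at full float precision from the weighed amounts per 999.9 lb of glass, as given in the problem or answer text.
The oxide mass targets at 999.9 lb glass:
  ZrO2: 8.827% × 999.9 = 88.26 lb
  SrO: 16.19% × 999.9 = 161.9 lb
  SiO2: 32.09% × 999.9 = 320.9 lb
  MgO: 30.38% × 999.9 = 303.8 lb
  TiO2: 2.819% × 999.9 = 28.19 lb
  B2O3: 9.702% × 999.9 = 97.01 lb
Checking each oxide sum applying the batch weights above, relative to the basis at hand (sums match the target masses net of answer rounding effects):
  ZrO2: 131.4·0.6717 = 88.26 lb (target 88.26 lb)
  SrO: 231.3·0.6998 = 161.9 lb (target 161.9 lb)
  SiO2: 440.9·0.6302 + 131.4·0.3273 = 320.9 lb (target 320.9 lb)
  MgO: 440.9·0.3204 + 165.0·0.9849 = 303.8 lb (target 303.8 lb)
  TiO2: 28.47·0.9900 = 28.19 lb (target 28.19 lb)
  B2O3: 171.7·0.5650 = 97.01 lb (target 97.01 lb)
Consistency of the glass mass: batch total minus LOI = 1000 lb (the targets, summed, come to 1000 lb; with the basis standing at 999.9 lb — any gap is answer rounding).
Total batch = Σ batch = 1169 lb; Σ batch·LOI gives LOI loss = 168.8 lb; as yield: glass ÷ batch → 85.56%.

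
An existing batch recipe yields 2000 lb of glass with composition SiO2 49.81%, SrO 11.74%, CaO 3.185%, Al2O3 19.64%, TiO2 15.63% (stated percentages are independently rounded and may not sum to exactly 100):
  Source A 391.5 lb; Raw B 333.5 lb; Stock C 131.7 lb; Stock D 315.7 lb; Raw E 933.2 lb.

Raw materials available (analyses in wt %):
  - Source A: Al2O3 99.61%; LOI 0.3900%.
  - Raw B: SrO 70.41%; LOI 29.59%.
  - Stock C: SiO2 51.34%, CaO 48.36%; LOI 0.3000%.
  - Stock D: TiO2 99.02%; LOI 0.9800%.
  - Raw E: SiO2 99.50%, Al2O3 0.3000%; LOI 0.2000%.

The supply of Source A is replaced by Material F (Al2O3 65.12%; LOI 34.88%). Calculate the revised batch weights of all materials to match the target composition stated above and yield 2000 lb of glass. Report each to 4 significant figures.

All internal work carries full float precision in all steps. Values along the way are displayed with 4-significant-figure rounding when written out — each reported value is rounded a single time; derived quantities are rebuilt from the weighed amounts for 2000 lb of glass at full float precision (LOI, yield, the five compositions, totals, glass mass) as they appear in the question or the answer.
Target oxide masses per 2000 lb glass:
  SiO2: 49.81% × 2000 = 996.2 lb
  SrO: 11.74% × 2000 = 234.8 lb
  CaO: 3.185% × 2000 = 63.70 lb
  Al2O3: 19.64% × 2000 = 392.8 lb
  TiO2: 15.63% × 2000 = 312.6 lb
Per-oxide balance check with the batch weights as given, on the stated basis (target by target, the sums agree net of answer rounding effects):
  SiO2: 131.7·0.5134 + 933.2·0.9950 = 996.1 lb (target 996.2 lb)
  SrO: 333.5·0.7041 = 234.8 lb (target 234.8 lb)
  CaO: 131.7·0.4836 = 63.69 lb (target 63.70 lb)
  Al2O3: 598.9·0.6512 + 933.2·0.003000 = 392.8 lb (target 392.8 lb)
  TiO2: 315.7·0.9902 = 312.6 lb (target 312.6 lb)
Mass balance on the glass: batch Σ − ignition loss = 2000 lb (the Σ of target masses is 2000 lb; with the basis standing at 2000 lb — differing by rounding only).
Total batch = Σ batch = 2313 lb; Σ batch·LOI gives LOI loss = 312.9 lb; as yield: glass ÷ batch → 86.47%.

Revised batch per 2000 lb glass:
  Material F: 598.9 lb
  Raw B: 333.5 lb
  Stock C: 131.7 lb
  Stock D: 315.7 lb
  Raw E: 933.2 lb
Total batch = 2313 lb; LOI loss = 312.9 lb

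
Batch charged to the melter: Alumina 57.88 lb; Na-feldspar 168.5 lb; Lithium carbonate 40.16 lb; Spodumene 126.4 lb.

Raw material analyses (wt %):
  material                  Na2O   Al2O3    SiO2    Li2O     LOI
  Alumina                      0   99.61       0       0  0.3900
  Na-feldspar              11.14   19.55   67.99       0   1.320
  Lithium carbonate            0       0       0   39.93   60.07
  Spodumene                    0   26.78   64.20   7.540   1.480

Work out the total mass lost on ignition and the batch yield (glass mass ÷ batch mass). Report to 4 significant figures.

LOI loss = 28.44 lb; glass = 364.5 lb; yield = 92.76%

The whole derivation holds full float precision in every operation; intermediates are displayed (rounded to 4 significant figures) on the page — a single rounding finalizes each reported figure — all derived quantities, including the totals, net glass mass, the yield, LOI, the four compositions, are recomputed using the weight values at 364.5 lb of glass at full float precision as set out in either problem or answer.
LOI of each material in turn:
  Alumina: 57.88 × 0.003900 = 0.2257 lb
  Na-feldspar: 168.5 × 0.01320 = 2.224 lb
  Lithium carbonate: 40.16 × 0.6007 = 24.12 lb
  Spodumene: 126.4 × 0.01480 = 1.871 lb
Total LOI = 28.44 lb
Glass = batch − LOI = 392.9 − 28.44 = 364.5 lb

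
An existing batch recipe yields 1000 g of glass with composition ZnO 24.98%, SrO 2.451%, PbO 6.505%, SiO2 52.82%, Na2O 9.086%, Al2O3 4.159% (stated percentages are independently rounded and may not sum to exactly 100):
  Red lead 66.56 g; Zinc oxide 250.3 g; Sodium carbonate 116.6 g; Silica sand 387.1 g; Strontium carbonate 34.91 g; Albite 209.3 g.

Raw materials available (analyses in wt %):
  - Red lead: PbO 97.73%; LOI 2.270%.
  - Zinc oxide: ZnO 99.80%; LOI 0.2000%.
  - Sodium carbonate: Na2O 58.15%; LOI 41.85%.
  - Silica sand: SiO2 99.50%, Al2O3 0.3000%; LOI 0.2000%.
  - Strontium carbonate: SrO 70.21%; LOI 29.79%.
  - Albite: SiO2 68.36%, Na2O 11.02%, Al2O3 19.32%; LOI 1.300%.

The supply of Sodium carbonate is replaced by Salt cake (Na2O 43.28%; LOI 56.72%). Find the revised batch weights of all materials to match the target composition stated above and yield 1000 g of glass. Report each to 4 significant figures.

The intermediate values are displayed, rounded to 4 significant digits, between the steps; all arithmetic maintains full precision through the solve; each reported figure sees exactly one rounding — the derived quantities are recomputed using the weight values on 1000 g of glass at full precision (net glass mass, totals, LOI, six oxide percentages, the yield), exactly as printed in the question or the answer.
Target oxide masses per 1000 g glass:
  ZnO: 24.98% × 1000 = 249.8 g
  SrO: 2.451% × 1000 = 24.51 g
  PbO: 6.505% × 1000 = 65.05 g
  SiO2: 52.82% × 1000 = 528.2 g
  Na2O: 9.086% × 1000 = 90.86 g
  Al2O3: 4.159% × 1000 = 41.59 g
Per-oxide balance check per the reported batch figures, on the stated basis (each sum matches its target mass modulo rounding of the values):
  ZnO: 250.3·0.9980 = 249.8 g (target 249.8 g)
  SrO: 34.91·0.7021 = 24.51 g (target 24.51 g)
  PbO: 66.56·0.9773 = 65.05 g (target 65.05 g)
  SiO2: 387.1·0.9950 + 209.3·0.6836 = 528.2 g (target 528.2 g)
  Na2O: 156.7·0.4328 + 209.3·0.1102 = 90.88 g (target 90.86 g)
  Al2O3: 387.1·0.003000 + 209.3·0.1932 = 41.60 g (target 41.59 g)
Glass-mass sanity pass: batch Σ − ignition loss = 1000 g (the targets, summed, come to 1000 g; stated basis 1000 g — rounding explains the deltas).
Summing the batch: Σ batch = 1105 g; the LOI term Σ batch·LOI equals 104.8 g; the yield ratio, glass ÷ batch: 90.52%.

Revised batch per 1000 g glass:
  Red lead: 66.56 g
  Zinc oxide: 250.3 g
  Salt cake: 156.7 g
  Silica sand: 387.1 g
  Strontium carbonate: 34.91 g
  Albite: 209.3 g
Total batch = 1105 g; LOI loss = 104.8 g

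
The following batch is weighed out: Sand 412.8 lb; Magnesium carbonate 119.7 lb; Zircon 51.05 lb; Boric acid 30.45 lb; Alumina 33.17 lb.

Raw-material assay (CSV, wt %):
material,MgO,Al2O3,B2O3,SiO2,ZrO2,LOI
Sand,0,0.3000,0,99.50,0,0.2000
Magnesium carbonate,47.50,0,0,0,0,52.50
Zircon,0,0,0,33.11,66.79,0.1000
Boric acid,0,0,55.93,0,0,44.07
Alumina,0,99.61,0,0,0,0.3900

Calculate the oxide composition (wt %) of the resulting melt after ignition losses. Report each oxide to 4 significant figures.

Mid-chain values are shown rounded to 4 significant digits alongside each step — the whole derivation maintains exact precision from start to finish. Each reported result sees exactly one rounding — the derived quantities (LOI, the totals, net glass mass, five oxide percentages, yield) are re-derived in full float precision using the weight values for 569.9 lb of glass precisely as stated by the problem or the answer.
Per-oxide mass from batch:
  MgO: 119.7·0.4750 = 56.86 lb
  Al2O3: 412.8·0.003000 + 33.17·0.9961 = 34.28 lb
  B2O3: 30.45·0.5593 = 17.03 lb
  SiO2: 412.8·0.9950 + 51.05·0.3311 = 427.6 lb
  ZrO2: 51.05·0.6679 = 34.10 lb
LOI: 412.8·0.002000 + 119.7·0.5250 + 51.05·0.001000 + 30.45·0.4407 + 33.17·0.003900 = 77.27 lb
The glass mass, total less LOI, = 647.2 − 77.27 = 569.9 lb (= Σ oxide masses)
each wt % is 100 × oxide ÷ glass

Glass mass = 569.9 lb (batch 647.2 − LOI 77.27).
Composition: MgO 9.977%, Al2O3 6.015%, B2O3 2.988%, SiO2 75.04%, ZrO2 5.983%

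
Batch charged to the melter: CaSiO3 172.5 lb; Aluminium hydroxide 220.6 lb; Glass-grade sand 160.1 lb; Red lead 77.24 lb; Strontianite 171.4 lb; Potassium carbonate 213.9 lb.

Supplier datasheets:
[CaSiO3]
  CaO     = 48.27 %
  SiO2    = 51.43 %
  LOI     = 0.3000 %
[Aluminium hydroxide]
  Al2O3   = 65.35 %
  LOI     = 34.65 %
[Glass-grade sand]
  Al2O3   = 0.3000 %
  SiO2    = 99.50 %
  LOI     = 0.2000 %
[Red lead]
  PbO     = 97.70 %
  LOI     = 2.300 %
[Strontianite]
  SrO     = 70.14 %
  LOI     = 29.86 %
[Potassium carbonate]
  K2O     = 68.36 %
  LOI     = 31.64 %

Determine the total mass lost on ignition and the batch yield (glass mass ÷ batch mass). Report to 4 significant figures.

The intermediate values are shown, with 4-significant-figure rounding, in the printout. Full float precision is carried throughout. Each reported result takes just one rounding; the derived quantities, which include the yield, net glass mass, the totals, ignition loss, six oxide percentages, are re-derived at exact precision, precisely as stated by problem or answer, starting from the weights per 817.8 lb of glass.
Material-by-material LOI:
  CaSiO3: 172.5 × 0.003000 = 0.5175 lb
  Aluminium hydroxide: 220.6 × 0.3465 = 76.44 lb
  Glass-grade sand: 160.1 × 0.002000 = 0.3202 lb
  Red lead: 77.24 × 0.02300 = 1.777 lb
  Strontianite: 171.4 × 0.2986 = 51.18 lb
  Potassium carbonate: 213.9 × 0.3164 = 67.68 lb
Total LOI = 197.9 lb
Glass = batch − LOI = 1016 − 197.9 = 817.8 lb

LOI loss = 197.9 lb; glass = 817.8 lb; yield = 80.52%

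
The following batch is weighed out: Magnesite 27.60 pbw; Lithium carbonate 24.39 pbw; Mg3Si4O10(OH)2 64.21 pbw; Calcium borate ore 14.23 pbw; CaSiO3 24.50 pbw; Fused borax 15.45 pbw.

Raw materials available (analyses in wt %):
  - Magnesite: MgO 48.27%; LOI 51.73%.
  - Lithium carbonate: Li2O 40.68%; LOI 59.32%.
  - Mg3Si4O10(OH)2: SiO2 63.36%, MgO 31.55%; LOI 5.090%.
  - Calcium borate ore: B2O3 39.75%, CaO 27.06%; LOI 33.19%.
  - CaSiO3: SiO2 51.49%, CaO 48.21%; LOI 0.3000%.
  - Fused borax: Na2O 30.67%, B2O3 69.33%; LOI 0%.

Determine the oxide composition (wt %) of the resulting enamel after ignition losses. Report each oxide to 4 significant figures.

All arithmetic keeps full float precision in all steps — the intermediate values are displayed, with 4-significant-digit rounding, within the worked lines — each reported number takes exactly one rounding. The derived quantities (ignition loss, totals, six oxide percentages, net glass mass, the yield) are recomputed in full float precision from the batch weights on 133.6 pbw of glass, exactly as shown in either problem or answer.
Mass of each oxide from the mix:
  Na2O: 15.45·0.3067 = 4.739 pbw
  Li2O: 24.39·0.4068 = 9.922 pbw
  SiO2: 64.21·0.6336 + 24.50·0.5149 = 53.30 pbw
  B2O3: 14.23·0.3975 + 15.45·0.6933 = 16.37 pbw
  MgO: 27.60·0.4827 + 64.21·0.3155 = 33.58 pbw
  CaO: 14.23·0.2706 + 24.50·0.4821 = 15.66 pbw
LOI: 27.60·0.5173 + 24.39·0.5932 + 64.21·0.05090 + 14.23·0.3319 + 24.50·0.003000 = 36.81 pbw
Glass mass = batch − LOI = 170.4 − 36.81 = 133.6 pbw (consistent with Σ oxide mass)
percent by weight: oxide/glass ×100

Glass mass = 133.6 pbw (batch 170.4 − LOI 36.81).
Composition: Na2O 3.548%, Li2O 7.428%, SiO2 39.90%, B2O3 12.25%, MgO 25.14%, CaO 11.73%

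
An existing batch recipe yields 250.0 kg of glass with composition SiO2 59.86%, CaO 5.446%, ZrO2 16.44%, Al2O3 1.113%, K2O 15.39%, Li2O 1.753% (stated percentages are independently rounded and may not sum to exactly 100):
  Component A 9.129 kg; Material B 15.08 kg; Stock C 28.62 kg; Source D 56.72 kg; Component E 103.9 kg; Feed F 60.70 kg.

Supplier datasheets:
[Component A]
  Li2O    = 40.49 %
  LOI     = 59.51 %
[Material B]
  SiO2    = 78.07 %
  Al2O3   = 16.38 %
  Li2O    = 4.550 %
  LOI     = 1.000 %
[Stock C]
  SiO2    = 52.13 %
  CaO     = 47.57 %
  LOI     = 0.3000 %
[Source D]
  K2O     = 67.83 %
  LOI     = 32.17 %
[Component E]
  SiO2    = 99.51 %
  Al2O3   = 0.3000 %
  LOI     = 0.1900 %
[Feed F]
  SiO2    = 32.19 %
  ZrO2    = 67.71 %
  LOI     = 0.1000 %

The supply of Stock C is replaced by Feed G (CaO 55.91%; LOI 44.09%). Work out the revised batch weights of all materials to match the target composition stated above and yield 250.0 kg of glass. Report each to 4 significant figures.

Revised batch per 250.0 kg glass:
  Component A: 9.160 kg
  Material B: 14.81 kg
  Feed G: 24.35 kg
  Source D: 56.72 kg
  Component E: 119.1 kg
  Feed F: 60.70 kg
Total batch = 284.8 kg; LOI loss = 34.87 kg

All internal work runs at exact precision through every step; mid-chain values are displayed, rounded to 4 significant figures, as written. Every reported number includes exactly one rounding. All derived quantities are rebuilt at full precision (the yield, the totals, the six compositions, LOI, net glass mass) starting from the weights per 250.0 kg of glass as written in the problem or the answer.
The oxide mass targets at 250.0 kg glass:
  SiO2: 59.86% × 250.0 = 149.6 kg
  CaO: 5.446% × 250.0 = 13.62 kg
  ZrO2: 16.44% × 250.0 = 41.10 kg
  Al2O3: 1.113% × 250.0 = 2.782 kg
  K2O: 15.39% × 250.0 = 38.48 kg
  Li2O: 1.753% × 250.0 = 4.382 kg
A balance pass over the oxides, given the weights on record, against the basis in use (delivered sums recover each target modulo rounding of the values):
  SiO2: 14.81·0.7807 + 119.1·0.9951 + 60.70·0.3219 = 149.6 kg (target 149.6 kg)
  CaO: 24.35·0.5591 = 13.61 kg (target 13.62 kg)
  ZrO2: 60.70·0.6771 = 41.10 kg (target 41.10 kg)
  Al2O3: 14.81·0.1638 + 119.1·0.003000 = 2.783 kg (target 2.782 kg)
  K2O: 56.72·0.6783 = 38.47 kg (target 38.48 kg)
  Li2O: 9.160·0.4049 + 14.81·0.04550 = 4.383 kg (target 4.382 kg)
Mass balance on the glass: total batch − LOI = 250.0 kg (the Σ of target masses is 250.0 kg; the stated basis being 250.0 kg — any gap is answer rounding).
Batch total: Σ batch = 284.8 kg; Σ batch·LOI gives LOI loss = 34.87 kg; as yield: glass ÷ batch → 87.76%.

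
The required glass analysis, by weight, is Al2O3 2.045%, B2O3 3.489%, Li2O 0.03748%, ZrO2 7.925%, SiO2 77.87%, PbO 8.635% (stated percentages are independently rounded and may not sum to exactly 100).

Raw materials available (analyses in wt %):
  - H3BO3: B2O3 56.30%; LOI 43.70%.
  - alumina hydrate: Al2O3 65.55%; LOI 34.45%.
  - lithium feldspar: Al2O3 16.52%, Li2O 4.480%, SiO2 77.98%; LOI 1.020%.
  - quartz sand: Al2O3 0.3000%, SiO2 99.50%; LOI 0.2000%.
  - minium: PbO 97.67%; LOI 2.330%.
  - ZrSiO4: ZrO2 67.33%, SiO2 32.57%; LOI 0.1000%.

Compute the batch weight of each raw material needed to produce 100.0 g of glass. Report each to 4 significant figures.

Batch per 100.0 g glass:
  H3BO3: 6.197 g
  alumina hydrate: 2.571 g
  lithium feldspar: 0.8366 g
  quartz sand: 73.75 g
  minium: 8.841 g
  ZrSiO4: 11.77 g
Total batch = 104.0 g; LOI loss = 3.968 g; yield = 96.18%

Mid-chain values are shown rounded off to 4 significant digits across the worked steps; all internal work runs at exact precision end to end. Each reported number takes a single rounding — the derived quantities (net glass mass, yield, the totals, LOI, six oxide percentages) are rebuilt starting from the weights at 100.0 g of glass in full precision, precisely as stated by either problem or answer.
Target masses of each oxide per 100.0 g glass:
  Al2O3: 2.045% × 100.0 = 2.045 g
  B2O3: 3.489% × 100.0 = 3.489 g
  Li2O: 0.03748% × 100.0 = 0.03748 g
  ZrO2: 7.925% × 100.0 = 7.925 g
  SiO2: 77.87% × 100.0 = 77.87 g
  PbO: 8.635% × 100.0 = 8.635 g
Verifying the oxide balance per the reported batch figures, on the stated basis (each sum matches its target mass once rounding is allowed for):
  Al2O3: 2.571·0.6555 + 0.8366·0.1652 + 73.75·0.003000 = 2.045 g (target 2.045 g)
  B2O3: 6.197·0.5630 = 3.489 g (target 3.489 g)
  Li2O: 0.8366·0.04480 = 0.03748 g (target 0.03748 g)
  ZrO2: 11.77·0.6733 = 7.925 g (target 7.925 g)
  SiO2: 0.8366·0.7798 + 73.75·0.9950 + 11.77·0.3257 = 77.87 g (target 77.87 g)
  PbO: 8.841·0.9767 = 8.635 g (target 8.635 g)
Glass-mass closure: total charge less LOI = 100.0 g (the Σ of target masses is 100.0 g; with the basis standing at 100.0 g — rounding explains the deltas).
Summing the batch: Σ batch = 104.0 g; ignition loss, Σ(batch × LOI) = 3.968 g; as yield: glass ÷ batch → 96.18%.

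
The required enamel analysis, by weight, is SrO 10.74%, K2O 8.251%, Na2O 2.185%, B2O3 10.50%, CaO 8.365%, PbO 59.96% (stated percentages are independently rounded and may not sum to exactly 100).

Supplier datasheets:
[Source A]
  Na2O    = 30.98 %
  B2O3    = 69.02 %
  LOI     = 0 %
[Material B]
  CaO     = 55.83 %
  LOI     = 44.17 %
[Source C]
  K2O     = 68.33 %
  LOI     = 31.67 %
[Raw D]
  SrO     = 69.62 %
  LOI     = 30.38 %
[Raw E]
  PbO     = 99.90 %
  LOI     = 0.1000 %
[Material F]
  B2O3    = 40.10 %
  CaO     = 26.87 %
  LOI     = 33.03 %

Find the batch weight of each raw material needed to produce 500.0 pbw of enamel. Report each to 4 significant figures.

Batch per 500.0 pbw enamel:
  Source A: 35.26 pbw
  Material B: 41.12 pbw
  Source C: 60.38 pbw
  Raw D: 77.13 pbw
  Raw E: 300.1 pbw
  Material F: 70.23 pbw
Total batch = 584.2 pbw; LOI loss = 84.21 pbw; yield = 85.59%

Mid-chain values are displayed rounded off to 4 significant figures when written out — each numeric step holds exact precision all the way through. Every reported result takes just one rounding; all derived quantities, which include the yield, six oxide percentages, LOI, the totals, glass mass, are carried in full float precision, as they appear in the question or the answer, using the weight values on 500.0 pbw of glass.
Per-oxide target masses for 500.0 pbw enamel:
  SrO: 10.74% × 500.0 = 53.70 pbw
  K2O: 8.251% × 500.0 = 41.26 pbw
  Na2O: 2.185% × 500.0 = 10.92 pbw
  B2O3: 10.50% × 500.0 = 52.50 pbw
  CaO: 8.365% × 500.0 = 41.82 pbw
  PbO: 59.96% × 500.0 = 299.8 pbw
Per-oxide balance check working from each reported weight, under the basis named above (oxide sums agree with the targets up to rounding of the answer):
  SrO: 77.13·0.6962 = 53.70 pbw (target 53.70 pbw)
  K2O: 60.38·0.6833 = 41.26 pbw (target 41.26 pbw)
  Na2O: 35.26·0.3098 = 10.92 pbw (target 10.92 pbw)
  B2O3: 35.26·0.6902 + 70.23·0.4010 = 52.50 pbw (target 52.50 pbw)
  CaO: 41.12·0.5583 + 70.23·0.2687 = 41.83 pbw (target 41.82 pbw)
  PbO: 300.1·0.9990 = 299.8 pbw (target 299.8 pbw)
Glass-mass sanity pass: whole batch net of LOI = 500.0 pbw (oxide target masses add up to 500.0 pbw; against the stated basis, 500.0 pbw — differing by rounding only).
Adding the batch up: Σ batch = 584.2 pbw; LOI removed, Σ of batch·LOI: 84.21 pbw; yield: glass divided by total = 85.59%.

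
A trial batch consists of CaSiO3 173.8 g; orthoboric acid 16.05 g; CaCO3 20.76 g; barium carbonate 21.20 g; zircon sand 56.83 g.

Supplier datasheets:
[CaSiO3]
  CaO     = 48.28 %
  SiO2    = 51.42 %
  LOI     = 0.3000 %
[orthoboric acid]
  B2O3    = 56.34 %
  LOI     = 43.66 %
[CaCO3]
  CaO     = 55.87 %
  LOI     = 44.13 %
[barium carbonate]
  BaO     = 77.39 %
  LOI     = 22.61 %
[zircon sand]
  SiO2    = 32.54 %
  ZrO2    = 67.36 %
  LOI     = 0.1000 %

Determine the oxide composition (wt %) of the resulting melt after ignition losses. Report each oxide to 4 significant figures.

Working values are printed, rounded to 4 significant figures, in the printout; each numeric step keeps full float precision all the way through. Exactly one rounding lands on every reported number — all derived quantities (the totals, LOI, the yield, five oxide percentages, glass mass) are recomputed in full precision starting from the weights per 267.1 g of glass, exactly as shown in problem or answer.
Mass of each oxide from the mix:
  CaO: 173.8·0.4828 + 20.76·0.5587 = 95.51 g
  BaO: 21.20·0.7739 = 16.41 g
  B2O3: 16.05·0.5634 = 9.043 g
  SiO2: 173.8·0.5142 + 56.83·0.3254 = 107.9 g
  ZrO2: 56.83·0.6736 = 38.28 g
LOI: 173.8·0.003000 + 16.05·0.4366 + 20.76·0.4413 + 21.20·0.2261 + 56.83·0.001000 = 21.54 g
Glass mass = batch − LOI = 288.6 − 21.54 = 267.1 g (consistent with Σ oxide mass)
percent share: oxide ÷ glass, ×100

Glass mass = 267.1 g (batch 288.6 − LOI 21.54).
Composition: CaO 35.76%, BaO 6.143%, B2O3 3.385%, SiO2 40.38%, ZrO2 14.33%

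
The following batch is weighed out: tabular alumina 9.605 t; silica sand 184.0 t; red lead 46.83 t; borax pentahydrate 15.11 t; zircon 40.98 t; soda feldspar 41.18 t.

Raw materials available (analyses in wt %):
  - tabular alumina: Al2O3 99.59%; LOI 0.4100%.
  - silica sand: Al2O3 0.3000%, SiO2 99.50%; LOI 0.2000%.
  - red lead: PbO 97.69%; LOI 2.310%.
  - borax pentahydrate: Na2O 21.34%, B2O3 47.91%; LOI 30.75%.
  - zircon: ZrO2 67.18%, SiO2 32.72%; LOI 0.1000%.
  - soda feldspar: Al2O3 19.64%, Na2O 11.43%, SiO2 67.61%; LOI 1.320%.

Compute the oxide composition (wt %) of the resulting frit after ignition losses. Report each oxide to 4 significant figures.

Glass mass = 331.0 t (batch 337.7 − LOI 6.720).
Composition: Al2O3 5.500%, ZrO2 8.318%, Na2O 2.396%, PbO 13.82%, B2O3 2.187%, SiO2 67.78%

Values along the way are shown, rounded to four significant figures, in the printout; the working math carries full precision at all times — each reported result includes exactly one rounding. The derived quantities (totals, the six compositions, net glass mass, ignition loss, the yield) are carried from the weighed amounts at 331.0 t of glass at full float precision exactly as shown in either problem or answer.
Per-oxide mass from batch:
  Al2O3: 9.605·0.9959 + 184.0·0.003000 + 41.18·0.1964 = 18.21 t
  ZrO2: 40.98·0.6718 = 27.53 t
  Na2O: 15.11·0.2134 + 41.18·0.1143 = 7.931 t
  PbO: 46.83·0.9769 = 45.75 t
  B2O3: 15.11·0.4791 = 7.239 t
  SiO2: 184.0·0.9950 + 40.98·0.3272 + 41.18·0.6761 = 224.3 t
LOI: 9.605·0.004100 + 184.0·0.002000 + 46.83·0.02310 + 15.11·0.3075 + 40.98·0.001000 + 41.18·0.01320 = 6.720 t
Net of LOI, the glass mass = 337.7 − 6.720 = 331.0 t (the oxide masses sum to this)
oxide / glass × 100 gives the wt %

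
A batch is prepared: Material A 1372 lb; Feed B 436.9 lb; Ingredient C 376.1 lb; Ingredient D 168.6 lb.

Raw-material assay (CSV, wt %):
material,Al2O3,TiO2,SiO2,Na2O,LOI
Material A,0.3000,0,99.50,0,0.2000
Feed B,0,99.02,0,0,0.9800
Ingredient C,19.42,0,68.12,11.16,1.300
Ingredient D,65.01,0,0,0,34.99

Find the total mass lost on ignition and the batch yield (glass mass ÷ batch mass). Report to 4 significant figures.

The working math runs at exact precision at each step — values along the way are shown rounded to 4 significant figures in the working. Exactly one rounding is applied to each reported result; all derived quantities (the four compositions, glass mass, the totals, the yield, ignition loss) are carried in full precision from the batch weights on 2283 lb of glass, as written in the problem or the answer.
Ignition loss by material:
  Material A: 1372 × 0.002000 = 2.744 lb
  Feed B: 436.9 × 0.009800 = 4.282 lb
  Ingredient C: 376.1 × 0.01300 = 4.889 lb
  Ingredient D: 168.6 × 0.3499 = 58.99 lb
Total LOI = 70.91 lb
Glass = batch − LOI = 2354 − 70.91 = 2283 lb

LOI loss = 70.91 lb; glass = 2283 lb; yield = 96.99%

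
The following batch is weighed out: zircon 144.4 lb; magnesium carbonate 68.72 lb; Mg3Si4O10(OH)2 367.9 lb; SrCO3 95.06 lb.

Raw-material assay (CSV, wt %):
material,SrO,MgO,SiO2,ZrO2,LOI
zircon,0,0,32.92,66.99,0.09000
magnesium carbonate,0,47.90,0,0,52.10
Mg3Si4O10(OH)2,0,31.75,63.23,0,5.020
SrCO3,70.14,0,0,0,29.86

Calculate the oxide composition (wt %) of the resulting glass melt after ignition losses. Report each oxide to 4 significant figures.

The working math maintains exact precision from first step to last — mid-chain values appear, with 4-significant-figure rounding, across the worked steps; a single rounding yields every reported value — all derived quantities, which include the yield, totals, net glass mass, four oxide percentages, LOI, are carried at full float precision, exactly as shown in problem or answer, from the weighed amounts at 593.3 lb of glass.
What the batch supplies per oxide:
  SrO: 95.06·0.7014 = 66.68 lb
  MgO: 68.72·0.4790 + 367.9·0.3175 = 149.7 lb
  SiO2: 144.4·0.3292 + 367.9·0.6323 = 280.2 lb
  ZrO2: 144.4·0.6699 = 96.73 lb
LOI: 144.4·9.000e-04 + 68.72·0.5210 + 367.9·0.05020 + 95.06·0.2986 = 82.79 lb
Resulting glass, batch − LOI: 676.1 − 82.79 = 593.3 lb (consistent with Σ oxide mass)
percent share: oxide ÷ glass, ×100

Glass mass = 593.3 lb (batch 676.1 − LOI 82.79).
Composition: SrO 11.24%, MgO 25.24%, SiO2 47.22%, ZrO2 16.30%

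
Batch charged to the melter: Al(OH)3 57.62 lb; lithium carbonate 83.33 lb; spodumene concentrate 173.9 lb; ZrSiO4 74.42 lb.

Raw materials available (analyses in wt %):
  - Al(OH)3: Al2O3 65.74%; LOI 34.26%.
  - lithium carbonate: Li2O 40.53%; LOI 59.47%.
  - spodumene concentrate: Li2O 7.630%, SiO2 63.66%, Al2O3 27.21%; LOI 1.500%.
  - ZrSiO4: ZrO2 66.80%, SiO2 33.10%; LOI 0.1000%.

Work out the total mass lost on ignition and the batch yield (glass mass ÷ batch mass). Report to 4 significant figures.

LOI loss = 71.98 lb; glass = 317.3 lb; yield = 81.51%

Intermediates are printed, with 4-significant-digit rounding, in the working — the whole derivation runs at exact precision throughout; every reported figure is rounded just once. The derived quantities (LOI, the four compositions, the yield, the totals, net glass mass) are carried from the batch weights per 317.3 lb of glass in full precision, as set out in either problem or answer.
Each material's LOI contribution:
  Al(OH)3: 57.62 × 0.3426 = 19.74 lb
  lithium carbonate: 83.33 × 0.5947 = 49.56 lb
  spodumene concentrate: 173.9 × 0.01500 = 2.608 lb
  ZrSiO4: 74.42 × 0.001000 = 0.07442 lb
Total LOI = 71.98 lb
Glass = batch − LOI = 389.3 − 71.98 = 317.3 lb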